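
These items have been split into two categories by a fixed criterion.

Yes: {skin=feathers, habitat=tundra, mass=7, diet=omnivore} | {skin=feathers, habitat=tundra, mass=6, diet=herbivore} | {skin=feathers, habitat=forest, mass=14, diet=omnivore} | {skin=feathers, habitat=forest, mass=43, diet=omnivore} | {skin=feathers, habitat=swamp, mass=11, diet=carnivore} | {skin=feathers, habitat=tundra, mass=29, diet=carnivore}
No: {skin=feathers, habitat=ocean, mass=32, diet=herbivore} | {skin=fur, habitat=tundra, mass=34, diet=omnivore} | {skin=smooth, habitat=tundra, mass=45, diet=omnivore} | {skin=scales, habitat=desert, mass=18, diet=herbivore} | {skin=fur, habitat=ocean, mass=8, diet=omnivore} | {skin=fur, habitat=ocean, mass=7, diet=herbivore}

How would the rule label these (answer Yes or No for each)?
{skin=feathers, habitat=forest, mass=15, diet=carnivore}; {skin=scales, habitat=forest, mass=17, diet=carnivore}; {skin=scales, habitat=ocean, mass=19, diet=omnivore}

Yes, No, No

'Yes' ⟺ skin is feathers AND mass ≠ 32.
{skin=feathers, habitat=forest, mass=15, diet=carnivore}: skin is feathers, mass = 15, matches → Yes.
{skin=scales, habitat=forest, mass=17, diet=carnivore}: skin is scales, mass = 17, doesn't match → No.
{skin=scales, habitat=ocean, mass=19, diet=omnivore}: skin is scales, mass = 19, doesn't match → No.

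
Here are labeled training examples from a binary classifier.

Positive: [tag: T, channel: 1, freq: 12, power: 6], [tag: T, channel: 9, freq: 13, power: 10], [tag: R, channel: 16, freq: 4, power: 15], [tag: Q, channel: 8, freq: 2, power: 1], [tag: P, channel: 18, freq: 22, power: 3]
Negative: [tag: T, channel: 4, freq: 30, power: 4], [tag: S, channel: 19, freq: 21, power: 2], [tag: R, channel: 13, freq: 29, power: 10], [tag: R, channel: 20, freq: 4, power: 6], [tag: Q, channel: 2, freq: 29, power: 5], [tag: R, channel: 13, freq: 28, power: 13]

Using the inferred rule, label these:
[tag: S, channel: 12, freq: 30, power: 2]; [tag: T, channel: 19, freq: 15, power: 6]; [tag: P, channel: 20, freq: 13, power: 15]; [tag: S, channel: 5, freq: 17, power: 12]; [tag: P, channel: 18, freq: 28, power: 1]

Negative, Negative, Negative, Positive, Negative

The simplest hypothesis consistent with all the labels is: freq ≤ 22 AND channel ≤ 18.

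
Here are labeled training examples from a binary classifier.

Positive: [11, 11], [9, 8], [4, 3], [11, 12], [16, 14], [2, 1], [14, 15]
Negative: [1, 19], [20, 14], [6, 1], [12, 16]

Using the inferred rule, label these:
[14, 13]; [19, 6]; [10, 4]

The common property of the 'Positive' items is: |first − second| ≤ 2. No 'Negative' item has it.
[14, 13]: Positive (|14−13| = 1). [19, 6]: Negative (|19−6| = 13). [10, 4]: Negative (|10−4| = 6).

Positive, Negative, Negative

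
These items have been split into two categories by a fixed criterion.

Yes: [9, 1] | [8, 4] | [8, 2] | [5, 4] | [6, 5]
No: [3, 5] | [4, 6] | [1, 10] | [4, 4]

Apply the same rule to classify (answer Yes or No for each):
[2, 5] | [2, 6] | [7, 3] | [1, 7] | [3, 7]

No, No, Yes, No, No

A rule that fits every label: first > second — true of each 'Yes' example, false of each 'No' one.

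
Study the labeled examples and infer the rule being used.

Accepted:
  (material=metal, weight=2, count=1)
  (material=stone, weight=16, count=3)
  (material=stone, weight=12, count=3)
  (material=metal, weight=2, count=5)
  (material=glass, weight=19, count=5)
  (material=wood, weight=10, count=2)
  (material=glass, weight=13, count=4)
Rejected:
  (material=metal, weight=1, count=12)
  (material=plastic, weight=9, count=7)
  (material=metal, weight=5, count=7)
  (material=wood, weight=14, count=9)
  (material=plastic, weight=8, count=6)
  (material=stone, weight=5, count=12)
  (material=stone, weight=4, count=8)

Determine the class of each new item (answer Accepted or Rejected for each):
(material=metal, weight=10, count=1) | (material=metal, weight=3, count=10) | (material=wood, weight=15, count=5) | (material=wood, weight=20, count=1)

Every 'Accepted' example satisfies: count ≤ 5. None of the 'Rejected' examples do.
(material=metal, weight=10, count=1): count = 1, satisfies this → Accepted. (material=metal, weight=3, count=10): count = 10, does not satisfy this → Rejected. (material=wood, weight=15, count=5): count = 5, satisfies this → Accepted. (material=wood, weight=20, count=1): count = 1, satisfies this → Accepted.

Accepted, Rejected, Accepted, Accepted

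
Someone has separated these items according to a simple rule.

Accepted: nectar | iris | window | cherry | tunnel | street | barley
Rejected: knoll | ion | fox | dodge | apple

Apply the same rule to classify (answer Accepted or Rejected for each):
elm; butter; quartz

All 'Accepted' examples share one property — even length — and every 'Rejected' example lacks it.
elm → length 3 → Rejected.
butter → length 6 → Accepted.
quartz → length 6 → Accepted.

Rejected, Accepted, Accepted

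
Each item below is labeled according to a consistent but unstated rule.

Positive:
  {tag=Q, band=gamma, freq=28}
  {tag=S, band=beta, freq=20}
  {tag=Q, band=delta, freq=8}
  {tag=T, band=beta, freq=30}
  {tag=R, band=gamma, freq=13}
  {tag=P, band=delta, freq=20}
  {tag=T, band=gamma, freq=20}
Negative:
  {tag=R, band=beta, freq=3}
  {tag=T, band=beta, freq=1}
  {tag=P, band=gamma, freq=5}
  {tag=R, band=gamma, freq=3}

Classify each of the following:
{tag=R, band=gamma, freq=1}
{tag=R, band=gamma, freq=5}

Negative, Negative

The simplest hypothesis consistent with all the labels is: freq ≥ 8.
{tag=R, band=gamma, freq=1}: freq = 1, lacks this property → Negative. {tag=R, band=gamma, freq=5}: freq = 5, lacks this property → Negative.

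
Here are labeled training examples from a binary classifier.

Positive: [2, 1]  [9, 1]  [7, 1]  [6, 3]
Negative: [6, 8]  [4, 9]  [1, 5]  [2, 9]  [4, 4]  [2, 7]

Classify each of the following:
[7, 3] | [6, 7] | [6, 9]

Positive, Negative, Negative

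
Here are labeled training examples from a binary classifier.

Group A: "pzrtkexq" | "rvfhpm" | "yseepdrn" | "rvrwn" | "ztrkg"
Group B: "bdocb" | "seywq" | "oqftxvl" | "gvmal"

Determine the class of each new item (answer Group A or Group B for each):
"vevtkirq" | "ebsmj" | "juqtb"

Group A, Group B, Group B

Every 'Group A' example satisfies: contains 'r'. None of the 'Group B' examples do.
"vevtkirq": has 'r', checks out → Group A.
"ebsmj": no 'r', does not pass → Group B.
"juqtb": no 'r', does not pass → Group B.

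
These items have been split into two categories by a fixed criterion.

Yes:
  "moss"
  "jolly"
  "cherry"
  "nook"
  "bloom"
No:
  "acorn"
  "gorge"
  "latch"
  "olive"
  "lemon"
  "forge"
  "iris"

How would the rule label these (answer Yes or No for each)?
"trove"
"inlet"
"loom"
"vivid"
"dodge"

No, No, Yes, No, No

Every 'Yes' example satisfies: has a double letter. None of the 'No' examples do.
"trove" — no doubled letter, hence No.
"inlet" — no doubled letter, hence No.
"loom" — 'oo' doubled, hence Yes.
"vivid" — no doubled letter, hence No.
"dodge" — no doubled letter, hence No.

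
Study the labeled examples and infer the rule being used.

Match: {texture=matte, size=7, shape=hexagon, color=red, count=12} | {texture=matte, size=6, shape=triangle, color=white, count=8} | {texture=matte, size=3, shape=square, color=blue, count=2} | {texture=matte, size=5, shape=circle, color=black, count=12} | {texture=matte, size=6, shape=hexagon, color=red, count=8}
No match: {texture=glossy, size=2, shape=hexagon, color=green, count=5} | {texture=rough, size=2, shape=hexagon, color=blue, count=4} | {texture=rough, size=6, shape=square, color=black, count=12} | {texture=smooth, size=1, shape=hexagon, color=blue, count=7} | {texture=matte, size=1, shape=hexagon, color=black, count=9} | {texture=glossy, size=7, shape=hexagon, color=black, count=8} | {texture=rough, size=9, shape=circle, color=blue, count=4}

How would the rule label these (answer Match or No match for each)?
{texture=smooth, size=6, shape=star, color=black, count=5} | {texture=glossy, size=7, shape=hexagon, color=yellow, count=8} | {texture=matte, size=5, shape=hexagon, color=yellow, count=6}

Every 'Match' example satisfies: texture is matte AND size ≥ 2. None of the 'No match' examples do.
No match: {texture=smooth, size=6, shape=star, color=black, count=5}, since texture is smooth, size = 6. No match: {texture=glossy, size=7, shape=hexagon, color=yellow, count=8}, since texture is glossy, size = 7. Match: {texture=matte, size=5, shape=hexagon, color=yellow, count=6}, since texture is matte, size = 5.

No match, No match, Match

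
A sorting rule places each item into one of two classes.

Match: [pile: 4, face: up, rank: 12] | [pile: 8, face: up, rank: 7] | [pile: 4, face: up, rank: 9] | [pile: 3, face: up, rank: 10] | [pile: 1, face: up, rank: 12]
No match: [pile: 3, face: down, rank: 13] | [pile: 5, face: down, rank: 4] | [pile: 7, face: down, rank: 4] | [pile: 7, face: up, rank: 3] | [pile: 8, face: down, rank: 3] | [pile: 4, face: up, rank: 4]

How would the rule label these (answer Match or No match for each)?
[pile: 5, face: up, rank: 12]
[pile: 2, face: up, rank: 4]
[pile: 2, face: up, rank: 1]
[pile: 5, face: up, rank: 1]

Match, No match, No match, No match

One predicate separates the groups cleanly: face is up AND rank ≥ 7.
[pile: 5, face: up, rank: 12]: face is up, rank = 12 — checks out, so Match. [pile: 2, face: up, rank: 4]: face is up, rank = 4 — does not fit, so No match. [pile: 2, face: up, rank: 1]: face is up, rank = 1 — does not fit, so No match. [pile: 5, face: up, rank: 1]: face is up, rank = 1 — does not fit, so No match.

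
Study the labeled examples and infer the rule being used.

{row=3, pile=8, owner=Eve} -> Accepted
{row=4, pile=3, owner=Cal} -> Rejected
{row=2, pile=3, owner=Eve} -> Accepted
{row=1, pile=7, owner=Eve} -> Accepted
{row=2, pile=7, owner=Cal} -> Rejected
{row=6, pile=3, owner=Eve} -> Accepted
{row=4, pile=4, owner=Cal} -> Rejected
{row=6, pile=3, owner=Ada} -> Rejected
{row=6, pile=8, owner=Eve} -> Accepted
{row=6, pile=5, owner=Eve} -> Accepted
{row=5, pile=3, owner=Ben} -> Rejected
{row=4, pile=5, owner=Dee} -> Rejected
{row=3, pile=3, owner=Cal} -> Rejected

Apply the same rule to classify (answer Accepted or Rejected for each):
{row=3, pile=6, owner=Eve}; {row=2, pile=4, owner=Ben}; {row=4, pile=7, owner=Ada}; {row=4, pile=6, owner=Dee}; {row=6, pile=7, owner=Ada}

The classifier is using: owner is Eve.
{row=3, pile=6, owner=Eve}: Accepted (owner is Eve).
{row=2, pile=4, owner=Ben}: Rejected (owner is Ben).
{row=4, pile=7, owner=Ada}: Rejected (owner is Ada).
{row=4, pile=6, owner=Dee}: Rejected (owner is Dee).
{row=6, pile=7, owner=Ada}: Rejected (owner is Ada).

Accepted, Rejected, Rejected, Rejected, Rejected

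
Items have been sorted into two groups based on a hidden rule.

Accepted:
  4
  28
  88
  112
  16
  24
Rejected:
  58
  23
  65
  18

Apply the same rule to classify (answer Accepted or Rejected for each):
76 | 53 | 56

Accepted, Rejected, Accepted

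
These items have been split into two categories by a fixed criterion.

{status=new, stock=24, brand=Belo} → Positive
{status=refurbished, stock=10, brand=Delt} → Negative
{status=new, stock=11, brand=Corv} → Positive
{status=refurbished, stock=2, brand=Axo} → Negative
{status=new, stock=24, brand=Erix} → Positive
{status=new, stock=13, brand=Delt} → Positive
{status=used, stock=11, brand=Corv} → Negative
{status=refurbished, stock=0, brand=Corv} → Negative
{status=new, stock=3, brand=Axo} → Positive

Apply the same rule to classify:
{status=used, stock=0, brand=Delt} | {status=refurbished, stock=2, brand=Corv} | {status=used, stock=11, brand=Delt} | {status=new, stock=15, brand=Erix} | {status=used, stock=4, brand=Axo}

Negative, Negative, Negative, Positive, Negative

All 'Positive' examples share one property — status is new — and every 'Negative' example lacks it.
Negative: {status=used, stock=0, brand=Delt}, since status is used. Negative: {status=refurbished, stock=2, brand=Corv}, since status is refurbished. Negative: {status=used, stock=11, brand=Delt}, since status is used. Positive: {status=new, stock=15, brand=Erix}, since status is new. Negative: {status=used, stock=4, brand=Axo}, since status is used.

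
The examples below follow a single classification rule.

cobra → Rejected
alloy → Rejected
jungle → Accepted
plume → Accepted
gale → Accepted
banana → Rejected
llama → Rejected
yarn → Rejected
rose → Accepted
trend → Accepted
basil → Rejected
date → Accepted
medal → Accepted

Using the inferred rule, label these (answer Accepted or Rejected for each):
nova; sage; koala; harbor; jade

Rejected, Accepted, Rejected, Rejected, Accepted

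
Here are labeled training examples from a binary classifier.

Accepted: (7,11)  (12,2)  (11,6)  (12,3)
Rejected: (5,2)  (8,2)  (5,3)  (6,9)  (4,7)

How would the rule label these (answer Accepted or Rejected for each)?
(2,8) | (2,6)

A rule that fits every label: max ≥ 11 — true of each 'Accepted' example, false of each 'Rejected' one.
(2,8): max 8 — lacks this property, so Rejected.
(2,6): max 6 — lacks this property, so Rejected.

Rejected, Rejected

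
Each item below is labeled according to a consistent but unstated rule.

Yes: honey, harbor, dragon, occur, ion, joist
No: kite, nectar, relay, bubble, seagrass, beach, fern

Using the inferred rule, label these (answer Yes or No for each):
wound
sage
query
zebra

The pattern is that an item is 'Yes' exactly when: contains 'o'.
wound: has 'o' — has this property, so Yes. sage: no 'o' — fails the rule, so No. query: no 'o' — fails the rule, so No. zebra: no 'o' — fails the rule, so No.

Yes, No, No, No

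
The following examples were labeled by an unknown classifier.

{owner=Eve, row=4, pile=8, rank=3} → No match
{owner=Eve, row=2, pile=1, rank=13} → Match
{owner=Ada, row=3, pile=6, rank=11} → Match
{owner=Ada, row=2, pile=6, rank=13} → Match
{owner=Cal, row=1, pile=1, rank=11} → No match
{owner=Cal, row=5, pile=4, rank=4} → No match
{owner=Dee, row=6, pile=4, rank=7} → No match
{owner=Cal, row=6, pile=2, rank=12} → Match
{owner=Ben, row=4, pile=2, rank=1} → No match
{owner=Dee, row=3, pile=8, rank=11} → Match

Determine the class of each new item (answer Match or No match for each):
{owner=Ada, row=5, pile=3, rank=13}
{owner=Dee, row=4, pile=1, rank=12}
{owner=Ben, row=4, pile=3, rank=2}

Match, Match, No match

All 'Match' examples share one property — rank ≥ 11 AND row ≥ 2 — and every 'No match' example lacks it.
{owner=Ada, row=5, pile=3, rank=13}: rank = 13, row = 5 — matches, so Match. {owner=Dee, row=4, pile=1, rank=12}: rank = 12, row = 4 — matches, so Match. {owner=Ben, row=4, pile=3, rank=2}: rank = 2, row = 4 — doesn't qualify, so No match.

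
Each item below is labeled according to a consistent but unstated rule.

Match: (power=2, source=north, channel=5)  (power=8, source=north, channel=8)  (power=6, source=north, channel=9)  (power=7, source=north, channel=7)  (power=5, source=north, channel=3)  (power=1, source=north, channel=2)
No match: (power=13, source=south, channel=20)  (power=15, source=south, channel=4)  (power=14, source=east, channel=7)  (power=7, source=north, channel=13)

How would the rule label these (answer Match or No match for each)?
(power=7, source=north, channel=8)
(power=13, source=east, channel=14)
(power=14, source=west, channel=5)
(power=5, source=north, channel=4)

The common property of the 'Match' items is: source is north AND channel ≤ 9. No 'No match' item has it.
(power=7, source=north, channel=8): source is north, channel = 8 — checks out, so Match.
(power=13, source=east, channel=14): source is east, channel = 14 — doesn't qualify, so No match.
(power=14, source=west, channel=5): source is west, channel = 5 — doesn't qualify, so No match.
(power=5, source=north, channel=4): source is north, channel = 4 — checks out, so Match.

Match, No match, No match, Match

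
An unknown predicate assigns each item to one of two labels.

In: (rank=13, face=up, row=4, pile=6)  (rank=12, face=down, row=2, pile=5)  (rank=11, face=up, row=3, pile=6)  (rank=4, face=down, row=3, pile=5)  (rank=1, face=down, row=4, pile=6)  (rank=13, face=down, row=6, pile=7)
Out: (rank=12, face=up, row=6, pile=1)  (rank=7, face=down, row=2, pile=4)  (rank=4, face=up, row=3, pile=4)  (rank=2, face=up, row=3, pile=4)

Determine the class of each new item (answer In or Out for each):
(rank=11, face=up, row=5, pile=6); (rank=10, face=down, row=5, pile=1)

Rule: pile ≥ 5. This holds for each 'In' example and fails for each 'Out' one.
(rank=11, face=up, row=5, pile=6) — pile = 6, hence In. (rank=10, face=down, row=5, pile=1) — pile = 1, hence Out.

In, Out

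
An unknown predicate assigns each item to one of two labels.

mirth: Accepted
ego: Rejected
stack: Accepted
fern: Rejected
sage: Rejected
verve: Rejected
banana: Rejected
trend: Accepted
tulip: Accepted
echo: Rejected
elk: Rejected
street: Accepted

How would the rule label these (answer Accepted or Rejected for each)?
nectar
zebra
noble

All 'Accepted' examples share one property — contains 't' — and every 'Rejected' example lacks it.
nectar — has 't', hence Accepted. zebra — no 't', hence Rejected. noble — no 't', hence Rejected.

Accepted, Rejected, Rejected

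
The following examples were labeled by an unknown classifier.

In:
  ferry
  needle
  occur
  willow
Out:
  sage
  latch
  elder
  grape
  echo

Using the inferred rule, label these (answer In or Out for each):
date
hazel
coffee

Out, Out, In

A rule that fits every label: has a double letter — true of each 'In' example, false of each 'Out' one.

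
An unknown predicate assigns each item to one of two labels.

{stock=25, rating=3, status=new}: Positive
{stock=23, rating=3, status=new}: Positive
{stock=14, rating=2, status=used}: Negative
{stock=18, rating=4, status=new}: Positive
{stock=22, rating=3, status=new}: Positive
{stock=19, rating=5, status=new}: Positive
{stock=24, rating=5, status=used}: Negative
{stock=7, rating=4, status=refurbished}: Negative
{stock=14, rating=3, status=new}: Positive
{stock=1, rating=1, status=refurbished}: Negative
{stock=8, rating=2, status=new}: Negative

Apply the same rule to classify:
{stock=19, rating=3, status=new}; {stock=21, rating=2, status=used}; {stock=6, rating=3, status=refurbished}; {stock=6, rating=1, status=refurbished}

Positive, Negative, Negative, Negative

One predicate separates the groups cleanly: status is new AND rating ≥ 3.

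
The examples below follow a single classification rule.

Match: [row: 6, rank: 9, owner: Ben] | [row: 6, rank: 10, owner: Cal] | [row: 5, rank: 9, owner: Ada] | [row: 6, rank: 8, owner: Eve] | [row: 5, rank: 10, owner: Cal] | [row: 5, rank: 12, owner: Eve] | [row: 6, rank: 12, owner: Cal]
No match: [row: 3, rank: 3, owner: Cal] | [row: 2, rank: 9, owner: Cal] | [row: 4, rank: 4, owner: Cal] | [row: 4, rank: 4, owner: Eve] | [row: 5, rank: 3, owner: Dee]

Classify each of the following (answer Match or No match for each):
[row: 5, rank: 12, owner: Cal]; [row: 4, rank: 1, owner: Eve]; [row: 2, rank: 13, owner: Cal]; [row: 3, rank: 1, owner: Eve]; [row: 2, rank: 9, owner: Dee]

Match, No match, No match, No match, No match

Rule: rank ≥ 4 AND row ≥ 5. This holds for each 'Match' example and fails for each 'No match' one.
[row: 5, rank: 12, owner: Cal]: rank = 12, row = 5, qualifies → Match.
[row: 4, rank: 1, owner: Eve]: rank = 1, row = 4, doesn't match → No match.
[row: 2, rank: 13, owner: Cal]: rank = 13, row = 2, doesn't match → No match.
[row: 3, rank: 1, owner: Eve]: rank = 1, row = 3, doesn't match → No match.
[row: 2, rank: 9, owner: Dee]: rank = 9, row = 2, doesn't match → No match.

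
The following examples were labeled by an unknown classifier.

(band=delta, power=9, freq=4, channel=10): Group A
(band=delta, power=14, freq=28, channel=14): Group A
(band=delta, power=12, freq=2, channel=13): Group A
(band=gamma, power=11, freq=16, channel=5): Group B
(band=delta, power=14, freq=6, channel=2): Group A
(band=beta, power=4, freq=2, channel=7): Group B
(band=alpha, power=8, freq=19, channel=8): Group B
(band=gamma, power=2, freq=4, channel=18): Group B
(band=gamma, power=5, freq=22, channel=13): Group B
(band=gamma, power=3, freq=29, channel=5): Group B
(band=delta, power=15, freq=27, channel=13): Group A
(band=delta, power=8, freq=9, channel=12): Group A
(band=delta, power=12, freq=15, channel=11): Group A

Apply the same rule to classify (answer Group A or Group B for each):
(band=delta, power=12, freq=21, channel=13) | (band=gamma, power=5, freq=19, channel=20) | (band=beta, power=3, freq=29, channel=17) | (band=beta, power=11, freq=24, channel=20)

Group A, Group B, Group B, Group B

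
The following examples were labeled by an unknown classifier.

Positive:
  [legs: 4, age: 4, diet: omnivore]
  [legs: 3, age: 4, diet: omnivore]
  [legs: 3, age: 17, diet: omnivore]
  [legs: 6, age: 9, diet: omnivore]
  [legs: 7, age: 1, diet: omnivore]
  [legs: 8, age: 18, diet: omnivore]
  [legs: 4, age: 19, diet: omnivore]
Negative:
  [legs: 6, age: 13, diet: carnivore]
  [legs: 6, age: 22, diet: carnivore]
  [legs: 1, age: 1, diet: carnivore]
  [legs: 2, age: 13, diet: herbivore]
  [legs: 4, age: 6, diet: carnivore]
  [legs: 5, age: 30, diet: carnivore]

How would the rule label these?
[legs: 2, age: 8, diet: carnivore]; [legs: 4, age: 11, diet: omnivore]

Negative, Positive

A rule that fits every label: diet is omnivore — true of each 'Positive' example, false of each 'Negative' one.
[legs: 2, age: 8, diet: carnivore]: diet is carnivore — does not fit, so Negative.
[legs: 4, age: 11, diet: omnivore]: diet is omnivore — satisfies this, so Positive.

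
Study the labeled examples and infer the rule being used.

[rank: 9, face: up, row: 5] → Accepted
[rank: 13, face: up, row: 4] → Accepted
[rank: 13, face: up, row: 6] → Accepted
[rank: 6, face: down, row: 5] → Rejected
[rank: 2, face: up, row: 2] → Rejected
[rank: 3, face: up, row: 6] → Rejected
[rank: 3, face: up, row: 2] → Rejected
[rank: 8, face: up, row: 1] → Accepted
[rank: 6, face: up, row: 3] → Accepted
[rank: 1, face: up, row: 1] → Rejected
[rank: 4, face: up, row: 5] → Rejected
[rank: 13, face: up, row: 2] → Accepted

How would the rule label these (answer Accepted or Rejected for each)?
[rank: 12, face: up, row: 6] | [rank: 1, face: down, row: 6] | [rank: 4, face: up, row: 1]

'Accepted' ⟺ face is up AND rank ≥ 6.
[rank: 12, face: up, row: 6] → face is up, rank = 12 → Accepted.
[rank: 1, face: down, row: 6] → face is down, rank = 1 → Rejected.
[rank: 4, face: up, row: 1] → face is up, rank = 4 → Rejected.

Accepted, Rejected, Rejected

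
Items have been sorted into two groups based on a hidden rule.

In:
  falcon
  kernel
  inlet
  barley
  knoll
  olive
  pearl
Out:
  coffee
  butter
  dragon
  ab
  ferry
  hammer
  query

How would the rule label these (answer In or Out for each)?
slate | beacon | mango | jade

The common property of the 'In' items is: contains 'l'. No 'Out' item has it.

In, Out, Out, Out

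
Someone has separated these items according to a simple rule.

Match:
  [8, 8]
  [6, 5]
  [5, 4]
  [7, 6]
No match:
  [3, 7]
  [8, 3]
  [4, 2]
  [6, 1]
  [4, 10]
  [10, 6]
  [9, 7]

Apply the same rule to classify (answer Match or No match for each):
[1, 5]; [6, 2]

No match, No match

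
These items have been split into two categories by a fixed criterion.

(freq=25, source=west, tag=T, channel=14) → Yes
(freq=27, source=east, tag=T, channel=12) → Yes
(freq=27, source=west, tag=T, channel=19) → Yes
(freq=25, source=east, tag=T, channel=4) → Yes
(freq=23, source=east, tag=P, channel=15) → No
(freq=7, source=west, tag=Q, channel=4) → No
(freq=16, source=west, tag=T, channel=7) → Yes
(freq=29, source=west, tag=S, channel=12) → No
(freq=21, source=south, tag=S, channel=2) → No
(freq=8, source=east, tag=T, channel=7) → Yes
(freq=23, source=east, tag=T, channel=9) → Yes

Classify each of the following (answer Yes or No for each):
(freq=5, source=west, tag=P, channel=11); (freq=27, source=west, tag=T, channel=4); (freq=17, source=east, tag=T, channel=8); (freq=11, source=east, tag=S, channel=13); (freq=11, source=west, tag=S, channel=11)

The distinguishing property — tag is T — holds for all the 'Yes' cases and none of the 'No' cases.

No, Yes, Yes, No, No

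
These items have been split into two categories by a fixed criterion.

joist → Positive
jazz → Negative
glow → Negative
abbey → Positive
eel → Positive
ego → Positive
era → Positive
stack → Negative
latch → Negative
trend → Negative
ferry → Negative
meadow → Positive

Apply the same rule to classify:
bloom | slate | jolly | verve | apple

Positive, Positive, Negative, Positive, Positive

One predicate separates the groups cleanly: has ≥ 2 vowels.
bloom: 2 vowels, satisfies this → Positive.
slate: 2 vowels, satisfies this → Positive.
jolly: 1 vowel, fails this test → Negative.
verve: 2 vowels, satisfies this → Positive.
apple: 2 vowels, satisfies this → Positive.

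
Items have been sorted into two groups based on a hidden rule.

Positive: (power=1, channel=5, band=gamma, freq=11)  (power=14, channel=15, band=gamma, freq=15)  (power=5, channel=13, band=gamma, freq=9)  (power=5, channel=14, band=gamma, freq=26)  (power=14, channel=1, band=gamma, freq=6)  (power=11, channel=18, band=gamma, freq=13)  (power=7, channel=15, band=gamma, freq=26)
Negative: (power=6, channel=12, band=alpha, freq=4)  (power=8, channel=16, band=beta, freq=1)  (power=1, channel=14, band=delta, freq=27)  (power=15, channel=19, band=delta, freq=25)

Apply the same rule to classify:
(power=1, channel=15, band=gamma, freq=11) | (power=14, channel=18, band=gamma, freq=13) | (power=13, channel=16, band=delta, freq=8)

A rule that fits every label: band is gamma — true of each 'Positive' example, false of each 'Negative' one.

Positive, Positive, Negative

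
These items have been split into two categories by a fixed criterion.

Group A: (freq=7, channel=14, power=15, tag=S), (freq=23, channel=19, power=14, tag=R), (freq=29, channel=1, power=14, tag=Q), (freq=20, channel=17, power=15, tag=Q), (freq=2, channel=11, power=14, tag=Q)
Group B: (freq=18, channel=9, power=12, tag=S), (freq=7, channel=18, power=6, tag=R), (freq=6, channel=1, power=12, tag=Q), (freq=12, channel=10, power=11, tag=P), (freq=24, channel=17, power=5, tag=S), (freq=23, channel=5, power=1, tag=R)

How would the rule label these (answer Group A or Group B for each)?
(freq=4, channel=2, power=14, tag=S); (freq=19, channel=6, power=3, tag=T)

Group A, Group B

The rule appears to be: power ≥ 14.
(freq=4, channel=2, power=14, tag=S): power = 14, checks out → Group A. (freq=19, channel=6, power=3, tag=T): power = 3, does not fit → Group B.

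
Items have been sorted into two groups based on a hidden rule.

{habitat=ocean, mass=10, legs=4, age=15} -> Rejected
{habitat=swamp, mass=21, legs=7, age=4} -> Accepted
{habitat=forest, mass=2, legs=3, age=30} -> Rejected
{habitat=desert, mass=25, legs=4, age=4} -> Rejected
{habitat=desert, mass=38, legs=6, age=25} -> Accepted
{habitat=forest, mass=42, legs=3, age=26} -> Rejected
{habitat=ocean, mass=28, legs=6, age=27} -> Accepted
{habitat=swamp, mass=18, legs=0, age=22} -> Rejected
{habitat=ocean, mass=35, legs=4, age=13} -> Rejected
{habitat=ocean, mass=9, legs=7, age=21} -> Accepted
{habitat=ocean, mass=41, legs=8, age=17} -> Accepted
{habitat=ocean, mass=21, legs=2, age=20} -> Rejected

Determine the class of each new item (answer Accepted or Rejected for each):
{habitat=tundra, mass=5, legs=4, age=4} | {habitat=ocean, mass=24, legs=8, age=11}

Every 'Accepted' example satisfies: legs ≥ 6. None of the 'Rejected' examples do.
{habitat=tundra, mass=5, legs=4, age=4}: legs = 4 — lacks this property, so Rejected.
{habitat=ocean, mass=24, legs=8, age=11}: legs = 8 — qualifies, so Accepted.

Rejected, Accepted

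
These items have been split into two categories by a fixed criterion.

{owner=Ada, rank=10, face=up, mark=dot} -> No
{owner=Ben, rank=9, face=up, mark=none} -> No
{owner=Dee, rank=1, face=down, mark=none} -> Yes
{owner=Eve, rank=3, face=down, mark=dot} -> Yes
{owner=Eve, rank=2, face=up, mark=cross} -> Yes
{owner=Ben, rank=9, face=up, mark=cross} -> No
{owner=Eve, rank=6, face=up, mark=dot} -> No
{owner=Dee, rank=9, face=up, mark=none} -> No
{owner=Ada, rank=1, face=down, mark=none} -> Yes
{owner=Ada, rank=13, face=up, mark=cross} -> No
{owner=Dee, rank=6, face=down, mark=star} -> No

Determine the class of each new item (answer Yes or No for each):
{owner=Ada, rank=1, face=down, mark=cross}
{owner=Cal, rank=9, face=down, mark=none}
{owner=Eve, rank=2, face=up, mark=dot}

Yes, No, Yes

The pattern is that an item is 'Yes' exactly when: rank ≤ 3.
{owner=Ada, rank=1, face=down, mark=cross}: Yes (rank = 1). {owner=Cal, rank=9, face=down, mark=none}: No (rank = 9). {owner=Eve, rank=2, face=up, mark=dot}: Yes (rank = 2).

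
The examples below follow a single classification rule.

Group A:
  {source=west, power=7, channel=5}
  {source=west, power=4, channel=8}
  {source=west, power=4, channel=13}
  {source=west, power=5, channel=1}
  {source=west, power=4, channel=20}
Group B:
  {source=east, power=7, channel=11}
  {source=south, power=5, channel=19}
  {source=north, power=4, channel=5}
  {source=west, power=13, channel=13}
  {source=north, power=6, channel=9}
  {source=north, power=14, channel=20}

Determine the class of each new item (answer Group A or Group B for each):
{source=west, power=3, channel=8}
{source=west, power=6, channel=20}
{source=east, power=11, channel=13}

The rule appears to be: source is west AND power ≤ 7.
{source=west, power=3, channel=8} → source is west, power = 3 → Group A.
{source=west, power=6, channel=20} → source is west, power = 6 → Group A.
{source=east, power=11, channel=13} → source is east, power = 11 → Group B.

Group A, Group A, Group B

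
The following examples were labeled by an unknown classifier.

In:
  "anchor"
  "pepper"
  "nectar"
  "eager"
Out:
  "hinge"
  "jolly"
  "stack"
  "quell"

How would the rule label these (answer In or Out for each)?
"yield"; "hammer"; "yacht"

The classifier is using: contains 'r'.
Out: "yield", since no 'r'.
In: "hammer", since has 'r'.
Out: "yacht", since no 'r'.

Out, In, Out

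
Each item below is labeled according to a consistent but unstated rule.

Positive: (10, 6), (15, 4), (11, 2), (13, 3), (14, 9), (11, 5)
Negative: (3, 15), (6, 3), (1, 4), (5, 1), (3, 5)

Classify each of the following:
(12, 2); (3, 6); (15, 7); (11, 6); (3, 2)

Positive, Negative, Positive, Positive, Negative

Rule: first ≥ 9. This holds for each 'Positive' example and fails for each 'Negative' one.
(12, 2): first 12 — qualifies, so Positive.
(3, 6): first 3 — does not fit, so Negative.
(15, 7): first 15 — qualifies, so Positive.
(11, 6): first 11 — qualifies, so Positive.
(3, 2): first 3 — does not fit, so Negative.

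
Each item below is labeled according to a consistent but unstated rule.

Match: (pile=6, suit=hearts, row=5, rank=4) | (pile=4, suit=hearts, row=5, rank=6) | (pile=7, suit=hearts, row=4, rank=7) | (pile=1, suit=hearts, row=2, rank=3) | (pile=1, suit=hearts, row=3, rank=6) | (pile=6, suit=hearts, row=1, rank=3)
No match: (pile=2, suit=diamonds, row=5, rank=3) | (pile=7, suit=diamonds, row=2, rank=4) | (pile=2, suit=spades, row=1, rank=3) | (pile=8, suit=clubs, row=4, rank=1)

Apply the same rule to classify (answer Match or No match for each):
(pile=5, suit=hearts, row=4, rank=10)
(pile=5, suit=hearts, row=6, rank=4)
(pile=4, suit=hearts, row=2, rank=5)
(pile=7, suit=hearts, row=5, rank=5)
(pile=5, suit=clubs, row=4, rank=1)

Match, Match, Match, Match, No match

A rule that fits every label: suit is hearts — true of each 'Match' example, false of each 'No match' one.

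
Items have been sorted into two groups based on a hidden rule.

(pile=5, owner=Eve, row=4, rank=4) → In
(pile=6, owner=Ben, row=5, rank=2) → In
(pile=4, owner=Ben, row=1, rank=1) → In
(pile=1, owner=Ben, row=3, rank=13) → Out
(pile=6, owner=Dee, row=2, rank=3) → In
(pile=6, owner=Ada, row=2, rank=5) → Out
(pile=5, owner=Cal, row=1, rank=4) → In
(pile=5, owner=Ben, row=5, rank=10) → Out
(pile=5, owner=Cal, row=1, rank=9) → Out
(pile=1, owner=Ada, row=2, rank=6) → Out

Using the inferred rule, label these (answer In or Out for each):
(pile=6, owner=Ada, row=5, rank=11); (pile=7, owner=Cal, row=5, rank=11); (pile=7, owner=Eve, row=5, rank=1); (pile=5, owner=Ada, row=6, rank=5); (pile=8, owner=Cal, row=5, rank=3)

The rule appears to be: rank ≤ 4.
Out: (pile=6, owner=Ada, row=5, rank=11), since rank = 11.
Out: (pile=7, owner=Cal, row=5, rank=11), since rank = 11.
In: (pile=7, owner=Eve, row=5, rank=1), since rank = 1.
Out: (pile=5, owner=Ada, row=6, rank=5), since rank = 5.
In: (pile=8, owner=Cal, row=5, rank=3), since rank = 3.

Out, Out, In, Out, In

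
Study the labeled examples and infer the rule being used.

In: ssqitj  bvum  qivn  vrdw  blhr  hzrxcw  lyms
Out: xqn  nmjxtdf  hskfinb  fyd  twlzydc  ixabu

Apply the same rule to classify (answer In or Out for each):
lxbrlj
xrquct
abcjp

One predicate separates the groups cleanly: even length.
lxbrlj: length 6 — fits, so In. xrquct: length 6 — fits, so In. abcjp: length 5 — does not fit, so Out.

In, In, Out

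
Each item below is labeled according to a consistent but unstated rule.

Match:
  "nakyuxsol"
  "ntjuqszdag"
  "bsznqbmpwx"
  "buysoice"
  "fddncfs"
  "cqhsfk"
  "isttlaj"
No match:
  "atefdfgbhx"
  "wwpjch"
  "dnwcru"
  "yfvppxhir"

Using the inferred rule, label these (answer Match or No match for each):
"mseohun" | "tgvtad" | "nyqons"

Match, No match, Match

One predicate separates the groups cleanly: contains 's'.
"mseohun": has 's' — has this property, so Match.
"tgvtad": no 's' — does not pass, so No match.
"nyqons": has 's' — has this property, so Match.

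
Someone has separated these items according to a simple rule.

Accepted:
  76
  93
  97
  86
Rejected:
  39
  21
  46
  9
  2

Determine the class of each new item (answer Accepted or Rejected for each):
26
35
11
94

One predicate separates the groups cleanly: at least 76.
Rejected: 26, since 26 < 76. Rejected: 35, since 35 < 76. Rejected: 11, since 11 < 76. Accepted: 94, since 94 ≥ 76.

Rejected, Rejected, Rejected, Accepted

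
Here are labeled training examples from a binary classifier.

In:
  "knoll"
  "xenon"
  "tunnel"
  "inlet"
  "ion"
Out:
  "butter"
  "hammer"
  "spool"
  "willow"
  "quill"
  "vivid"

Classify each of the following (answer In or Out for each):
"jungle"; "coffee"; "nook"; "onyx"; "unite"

Comparing the two groups points to one rule — contains 'n'.
"jungle" — has 'n', hence In. "coffee" — no 'n', hence Out. "nook" — has 'n', hence In. "onyx" — has 'n', hence In. "unite" — has 'n', hence In.

In, Out, In, In, In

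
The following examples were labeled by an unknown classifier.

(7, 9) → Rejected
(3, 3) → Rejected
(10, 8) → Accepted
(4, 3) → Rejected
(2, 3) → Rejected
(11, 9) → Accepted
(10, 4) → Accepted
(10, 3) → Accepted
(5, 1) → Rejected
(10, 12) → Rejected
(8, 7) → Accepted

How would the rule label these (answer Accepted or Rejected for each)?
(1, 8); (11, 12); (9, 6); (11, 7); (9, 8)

Rejected, Rejected, Accepted, Accepted, Accepted

'Accepted' ⟺ first > second AND sum ≥ 13.
(1, 8): 1 < 8, 1+8 = 9 — doesn't match, so Rejected.
(11, 12): 11 < 12, 11+12 = 23 — doesn't match, so Rejected.
(9, 6): 9 > 6, 9+6 = 15 — has this property, so Accepted.
(11, 7): 11 > 7, 11+7 = 18 — has this property, so Accepted.
(9, 8): 9 > 8, 9+8 = 17 — has this property, so Accepted.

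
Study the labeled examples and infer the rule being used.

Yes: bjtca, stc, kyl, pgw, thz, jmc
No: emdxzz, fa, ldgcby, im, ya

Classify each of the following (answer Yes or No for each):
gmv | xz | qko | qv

Yes, No, Yes, No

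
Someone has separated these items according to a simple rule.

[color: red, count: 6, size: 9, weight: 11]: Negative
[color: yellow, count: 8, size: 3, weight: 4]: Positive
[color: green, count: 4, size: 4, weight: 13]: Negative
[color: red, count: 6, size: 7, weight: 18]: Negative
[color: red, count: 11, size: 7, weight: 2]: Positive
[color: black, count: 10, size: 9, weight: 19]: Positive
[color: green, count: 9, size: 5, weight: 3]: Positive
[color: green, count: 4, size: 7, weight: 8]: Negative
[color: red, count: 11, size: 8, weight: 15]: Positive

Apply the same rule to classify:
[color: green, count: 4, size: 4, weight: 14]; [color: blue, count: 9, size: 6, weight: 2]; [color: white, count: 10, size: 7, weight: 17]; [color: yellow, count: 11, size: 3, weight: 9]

Negative, Positive, Positive, Positive

The common property of the 'Positive' items is: count ≥ 8. No 'Negative' item has it.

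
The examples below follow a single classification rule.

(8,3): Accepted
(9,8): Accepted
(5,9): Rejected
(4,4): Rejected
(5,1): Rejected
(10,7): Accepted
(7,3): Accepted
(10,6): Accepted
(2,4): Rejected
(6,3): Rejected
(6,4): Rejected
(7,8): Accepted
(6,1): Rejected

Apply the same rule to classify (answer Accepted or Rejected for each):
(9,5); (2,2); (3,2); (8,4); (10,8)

Accepted, Rejected, Rejected, Accepted, Accepted

The simplest hypothesis consistent with all the labels is: first ≥ 7.
(9,5): first 9, satisfies this → Accepted.
(2,2): first 2, does not fit → Rejected.
(3,2): first 3, does not fit → Rejected.
(8,4): first 8, satisfies this → Accepted.
(10,8): first 10, satisfies this → Accepted.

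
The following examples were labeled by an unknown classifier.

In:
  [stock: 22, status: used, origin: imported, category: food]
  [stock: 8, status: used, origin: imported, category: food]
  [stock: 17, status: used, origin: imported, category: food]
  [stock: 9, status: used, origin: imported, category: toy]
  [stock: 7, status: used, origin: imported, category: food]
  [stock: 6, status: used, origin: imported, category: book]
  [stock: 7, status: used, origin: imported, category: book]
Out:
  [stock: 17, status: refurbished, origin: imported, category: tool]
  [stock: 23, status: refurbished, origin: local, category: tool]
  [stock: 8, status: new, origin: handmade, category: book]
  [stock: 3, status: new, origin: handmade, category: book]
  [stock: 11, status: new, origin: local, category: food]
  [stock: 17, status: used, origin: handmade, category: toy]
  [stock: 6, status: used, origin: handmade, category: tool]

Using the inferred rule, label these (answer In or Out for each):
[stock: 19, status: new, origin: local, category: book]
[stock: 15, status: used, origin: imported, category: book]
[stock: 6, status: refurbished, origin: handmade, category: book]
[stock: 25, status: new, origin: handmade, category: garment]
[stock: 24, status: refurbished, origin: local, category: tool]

The rule appears to be: status is used AND origin is imported.

Out, In, Out, Out, Out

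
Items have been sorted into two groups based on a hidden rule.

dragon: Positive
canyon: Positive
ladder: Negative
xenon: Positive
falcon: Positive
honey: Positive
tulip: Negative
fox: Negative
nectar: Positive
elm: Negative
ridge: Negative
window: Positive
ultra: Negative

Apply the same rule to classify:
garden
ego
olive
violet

'Positive' ⟺ contains 'n'.

Positive, Negative, Negative, Negative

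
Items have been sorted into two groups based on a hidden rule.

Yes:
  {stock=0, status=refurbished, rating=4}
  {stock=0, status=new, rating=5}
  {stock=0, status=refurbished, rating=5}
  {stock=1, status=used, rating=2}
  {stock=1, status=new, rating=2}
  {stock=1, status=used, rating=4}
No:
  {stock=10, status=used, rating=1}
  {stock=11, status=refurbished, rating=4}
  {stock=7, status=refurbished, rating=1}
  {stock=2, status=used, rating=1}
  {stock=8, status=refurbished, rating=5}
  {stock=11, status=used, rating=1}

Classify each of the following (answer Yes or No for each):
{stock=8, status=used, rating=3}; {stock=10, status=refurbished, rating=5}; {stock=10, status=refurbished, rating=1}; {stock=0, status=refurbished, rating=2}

No, No, No, Yes

One predicate separates the groups cleanly: stock ≤ 1.
{stock=8, status=used, rating=3} — stock = 8, hence No.
{stock=10, status=refurbished, rating=5} — stock = 10, hence No.
{stock=10, status=refurbished, rating=1} — stock = 10, hence No.
{stock=0, status=refurbished, rating=2} — stock = 0, hence Yes.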